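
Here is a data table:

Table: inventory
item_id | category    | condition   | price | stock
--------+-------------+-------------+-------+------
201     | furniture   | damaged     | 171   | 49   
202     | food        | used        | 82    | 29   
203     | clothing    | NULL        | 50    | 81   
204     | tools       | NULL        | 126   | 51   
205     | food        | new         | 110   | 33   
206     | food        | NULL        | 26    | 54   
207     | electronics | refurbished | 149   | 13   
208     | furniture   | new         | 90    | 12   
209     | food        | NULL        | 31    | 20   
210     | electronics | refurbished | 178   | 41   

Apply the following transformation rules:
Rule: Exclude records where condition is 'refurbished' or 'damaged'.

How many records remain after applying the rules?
7

Step 1: Count records to exclude
  - 2 (refurbished) + 1 (damaged) = 3 records
Step 2: Total records: 10
Step 3: Remaining = 10 - 3 = 7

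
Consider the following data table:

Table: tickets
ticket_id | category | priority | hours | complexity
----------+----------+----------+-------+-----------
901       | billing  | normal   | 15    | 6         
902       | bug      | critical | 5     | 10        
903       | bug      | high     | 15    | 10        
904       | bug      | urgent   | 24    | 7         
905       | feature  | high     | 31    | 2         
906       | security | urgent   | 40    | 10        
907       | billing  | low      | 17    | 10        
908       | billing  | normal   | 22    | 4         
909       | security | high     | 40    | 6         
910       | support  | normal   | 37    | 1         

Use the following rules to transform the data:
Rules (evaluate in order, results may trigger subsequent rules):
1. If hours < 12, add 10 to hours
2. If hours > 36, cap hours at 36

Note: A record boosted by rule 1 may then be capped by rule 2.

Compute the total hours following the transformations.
247

Step 1: Apply rule 1 to records with hours < 12
  - 1 records get bonus of 10
  - Of these, 0 records then exceed 36 and get capped
Step 2: Apply rule 2 to records with hours > 36
  - 3 records (original) are capped
Step 3: Calculate final sum = 247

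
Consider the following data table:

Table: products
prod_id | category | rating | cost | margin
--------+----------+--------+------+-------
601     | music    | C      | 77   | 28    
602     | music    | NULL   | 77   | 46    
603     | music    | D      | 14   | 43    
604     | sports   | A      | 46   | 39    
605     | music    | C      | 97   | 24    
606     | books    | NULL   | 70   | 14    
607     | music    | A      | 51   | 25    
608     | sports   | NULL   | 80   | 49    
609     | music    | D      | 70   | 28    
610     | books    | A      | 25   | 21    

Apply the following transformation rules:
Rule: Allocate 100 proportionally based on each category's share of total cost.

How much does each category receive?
books: 15.65, music: 63.59, sports: 20.76

Step 1: Calculate total cost = 607
Step 2: Calculate each category's proportion:
  books: 95/607 = 15.65% → 15.65
  music: 386/607 = 63.59% → 63.59
  sports: 126/607 = 20.76% → 20.76
Step 3: Verify: sum of allocations ≈ 100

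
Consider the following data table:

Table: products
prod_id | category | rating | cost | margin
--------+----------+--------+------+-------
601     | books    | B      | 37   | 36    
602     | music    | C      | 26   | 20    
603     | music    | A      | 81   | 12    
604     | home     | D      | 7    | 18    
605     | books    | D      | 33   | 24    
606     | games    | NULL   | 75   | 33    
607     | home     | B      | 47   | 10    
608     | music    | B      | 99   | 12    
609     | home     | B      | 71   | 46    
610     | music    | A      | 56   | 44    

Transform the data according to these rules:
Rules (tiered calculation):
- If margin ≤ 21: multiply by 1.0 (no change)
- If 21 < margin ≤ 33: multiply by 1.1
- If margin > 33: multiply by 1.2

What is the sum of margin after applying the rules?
285.9

Step 1: Tier 1 (margin ≤ 21): 5 records, sum = 72 × 1.0 = 72.0
Step 2: Tier 2 (21 < margin ≤ 33): 2 records, sum = 57 × 1.1 = 62.7
Step 3: Tier 3 (margin > 33): 3 records, sum = 126 × 1.2 = 151.2
Step 4: Final sum = 72.0 + 62.7 + 151.2 = 285.9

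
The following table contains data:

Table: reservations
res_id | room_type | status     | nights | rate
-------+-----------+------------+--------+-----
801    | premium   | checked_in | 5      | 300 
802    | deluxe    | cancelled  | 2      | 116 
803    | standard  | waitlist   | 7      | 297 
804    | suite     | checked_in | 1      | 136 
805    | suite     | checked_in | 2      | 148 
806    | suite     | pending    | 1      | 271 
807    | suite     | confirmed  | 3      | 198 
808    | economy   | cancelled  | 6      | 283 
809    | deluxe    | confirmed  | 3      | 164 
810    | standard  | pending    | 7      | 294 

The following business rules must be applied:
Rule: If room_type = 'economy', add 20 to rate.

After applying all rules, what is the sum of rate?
2227

Step 1: Count records where room_type = 'economy': 1
Step 2: Total bonus added: 1 × 20 = 20
Step 3: Original sum of rate: 2207
Step 4: Final sum = 2207 + 20 = 2227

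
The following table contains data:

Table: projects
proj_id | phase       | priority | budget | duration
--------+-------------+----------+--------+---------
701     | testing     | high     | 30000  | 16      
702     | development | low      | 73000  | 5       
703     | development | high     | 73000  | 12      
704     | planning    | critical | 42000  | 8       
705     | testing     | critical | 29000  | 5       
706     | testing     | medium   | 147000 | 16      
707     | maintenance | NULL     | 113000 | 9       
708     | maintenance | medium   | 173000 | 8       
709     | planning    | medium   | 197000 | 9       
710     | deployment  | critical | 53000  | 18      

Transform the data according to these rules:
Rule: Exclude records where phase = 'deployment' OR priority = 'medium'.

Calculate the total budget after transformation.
360000

Step 1: Find records where phase = 'deployment' OR priority = 'medium'
Step 2: 4 records match, summing to 570000
Step 3: Original sum: 930000
Step 4: Remaining sum = 930000 - 570000 = 360000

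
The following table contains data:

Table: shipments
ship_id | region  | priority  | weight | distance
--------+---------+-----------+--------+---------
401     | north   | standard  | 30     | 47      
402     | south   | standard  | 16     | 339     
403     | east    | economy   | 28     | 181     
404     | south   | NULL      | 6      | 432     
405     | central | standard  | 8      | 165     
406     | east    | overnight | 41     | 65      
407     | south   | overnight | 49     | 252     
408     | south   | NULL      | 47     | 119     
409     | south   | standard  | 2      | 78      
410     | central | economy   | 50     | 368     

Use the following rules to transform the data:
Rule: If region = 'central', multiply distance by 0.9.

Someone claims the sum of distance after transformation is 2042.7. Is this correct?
No, the correct result is 1992.7.

Step 1: Calculate the correct sum after transformation
Step 2: Apply multiplier 0.9 to records where region = 'central'
Step 3: Correct result = 1992.7
Step 4: Claimed result = 2042.7
Step 5: 1992.7 ≠ 2042.7
Conclusion: The claimed result is incorrect. The correct answer is 1992.7.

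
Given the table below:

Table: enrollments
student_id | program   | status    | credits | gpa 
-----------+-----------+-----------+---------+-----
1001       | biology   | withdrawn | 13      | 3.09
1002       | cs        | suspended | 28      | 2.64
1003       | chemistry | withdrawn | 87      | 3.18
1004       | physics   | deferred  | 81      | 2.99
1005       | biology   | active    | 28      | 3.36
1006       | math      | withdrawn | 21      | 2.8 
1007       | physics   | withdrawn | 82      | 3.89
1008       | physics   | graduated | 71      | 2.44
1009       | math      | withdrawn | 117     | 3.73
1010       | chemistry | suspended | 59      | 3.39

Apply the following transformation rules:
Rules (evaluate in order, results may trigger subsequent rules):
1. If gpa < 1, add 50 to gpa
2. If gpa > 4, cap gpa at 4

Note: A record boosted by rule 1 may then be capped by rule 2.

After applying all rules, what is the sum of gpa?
31.51

Step 1: Apply rule 1 to records with gpa < 1
  - 0 records get bonus of 50
  - Of these, 0 records then exceed 4 and get capped
Step 2: Apply rule 2 to records with gpa > 4
  - 0 records (original) are capped
Step 3: Calculate final sum = 31.51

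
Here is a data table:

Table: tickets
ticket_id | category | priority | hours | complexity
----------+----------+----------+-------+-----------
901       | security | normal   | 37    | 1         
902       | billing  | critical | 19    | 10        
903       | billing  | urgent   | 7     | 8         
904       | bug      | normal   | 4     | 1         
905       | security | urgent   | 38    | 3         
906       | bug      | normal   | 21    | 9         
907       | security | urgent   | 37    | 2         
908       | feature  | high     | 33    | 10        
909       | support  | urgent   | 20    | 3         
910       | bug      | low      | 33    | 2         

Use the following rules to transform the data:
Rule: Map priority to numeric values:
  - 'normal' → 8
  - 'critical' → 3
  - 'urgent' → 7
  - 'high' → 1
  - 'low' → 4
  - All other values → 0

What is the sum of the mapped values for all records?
60

Step 1: Apply mapping to each record
Step 2: Count by status:
  'normal': 3 records × 8 = 24
  'critical': 1 records × 3 = 3
  'urgent': 4 records × 7 = 28
  'high': 1 records × 1 = 1
  'low': 1 records × 4 = 4
Step 3: Sum all mapped values = 60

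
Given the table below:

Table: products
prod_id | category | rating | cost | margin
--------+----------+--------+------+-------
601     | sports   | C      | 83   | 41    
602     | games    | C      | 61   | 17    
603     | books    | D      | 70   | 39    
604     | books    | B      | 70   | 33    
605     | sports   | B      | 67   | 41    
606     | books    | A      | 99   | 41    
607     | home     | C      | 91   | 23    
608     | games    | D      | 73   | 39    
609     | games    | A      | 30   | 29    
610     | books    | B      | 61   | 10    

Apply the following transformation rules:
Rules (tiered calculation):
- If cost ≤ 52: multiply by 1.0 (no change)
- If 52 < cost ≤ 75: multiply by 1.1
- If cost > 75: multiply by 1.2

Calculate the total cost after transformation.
799.8

Step 1: Tier 1 (cost ≤ 52): 1 records, sum = 30 × 1.0 = 30.0
Step 2: Tier 2 (52 < cost ≤ 75): 6 records, sum = 402 × 1.1 = 442.2
Step 3: Tier 3 (cost > 75): 3 records, sum = 273 × 1.2 = 327.6
Step 4: Final sum = 30.0 + 442.2 + 327.6 = 799.8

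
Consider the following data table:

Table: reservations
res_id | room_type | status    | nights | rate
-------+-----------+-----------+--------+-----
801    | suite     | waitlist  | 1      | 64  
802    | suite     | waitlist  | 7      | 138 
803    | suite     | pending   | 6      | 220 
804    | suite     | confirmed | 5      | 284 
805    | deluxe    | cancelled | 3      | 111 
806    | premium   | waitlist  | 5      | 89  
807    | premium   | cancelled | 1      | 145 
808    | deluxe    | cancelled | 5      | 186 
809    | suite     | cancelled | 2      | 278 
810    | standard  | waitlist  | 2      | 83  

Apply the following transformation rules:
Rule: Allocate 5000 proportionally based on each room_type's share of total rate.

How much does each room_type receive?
deluxe: 929.29, premium: 732.17, standard: 259.7, suite: 3078.85

Step 1: Calculate total rate = 1598
Step 2: Calculate each room_type's proportion:
  deluxe: 297/1598 = 18.59% → 929.29
  premium: 234/1598 = 14.64% → 732.17
  standard: 83/1598 = 5.19% → 259.7
  suite: 984/1598 = 61.58% → 3078.85
Step 3: Verify: sum of allocations ≈ 5000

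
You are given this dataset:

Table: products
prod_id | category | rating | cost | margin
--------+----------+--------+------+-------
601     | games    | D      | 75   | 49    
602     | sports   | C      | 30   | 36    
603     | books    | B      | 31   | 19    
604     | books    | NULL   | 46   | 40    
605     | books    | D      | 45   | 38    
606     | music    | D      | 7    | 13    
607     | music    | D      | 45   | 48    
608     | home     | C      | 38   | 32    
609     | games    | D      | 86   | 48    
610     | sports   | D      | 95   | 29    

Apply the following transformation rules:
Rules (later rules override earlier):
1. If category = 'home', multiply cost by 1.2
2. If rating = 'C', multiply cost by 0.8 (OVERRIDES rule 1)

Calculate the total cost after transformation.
484.4

Step 1: Rule 2 takes priority for records with rating = 'C'
  - 2 records: 68 × 0.8 = 54.4
Step 2: Rule 1 applies to remaining records with category = 'home'
  - 0 records: 0 × 1.2 = 0.0
Step 3: Other records unchanged: 430
Step 4: Final sum = 54.4 + 0.0 + 430 = 484.4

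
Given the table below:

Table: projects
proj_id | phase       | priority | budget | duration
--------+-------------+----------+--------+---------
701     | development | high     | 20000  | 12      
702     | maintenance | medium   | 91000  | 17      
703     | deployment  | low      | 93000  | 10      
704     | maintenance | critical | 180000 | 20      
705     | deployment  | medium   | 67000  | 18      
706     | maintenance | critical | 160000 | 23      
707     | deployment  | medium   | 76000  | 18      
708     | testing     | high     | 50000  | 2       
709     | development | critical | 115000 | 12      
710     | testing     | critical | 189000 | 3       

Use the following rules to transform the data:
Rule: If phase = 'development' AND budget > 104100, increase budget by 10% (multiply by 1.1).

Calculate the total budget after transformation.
1052500.0

Step 1: Find records where phase = 'development' AND budget > 104100
Step 2: 1 records match, summing to 115000
Step 3: After multiplier: 115000 × 1.1 = 126500.0
Step 4: Unaffected records sum: 926000
Step 5: Final sum = 126500.0 + 926000 = 1052500.0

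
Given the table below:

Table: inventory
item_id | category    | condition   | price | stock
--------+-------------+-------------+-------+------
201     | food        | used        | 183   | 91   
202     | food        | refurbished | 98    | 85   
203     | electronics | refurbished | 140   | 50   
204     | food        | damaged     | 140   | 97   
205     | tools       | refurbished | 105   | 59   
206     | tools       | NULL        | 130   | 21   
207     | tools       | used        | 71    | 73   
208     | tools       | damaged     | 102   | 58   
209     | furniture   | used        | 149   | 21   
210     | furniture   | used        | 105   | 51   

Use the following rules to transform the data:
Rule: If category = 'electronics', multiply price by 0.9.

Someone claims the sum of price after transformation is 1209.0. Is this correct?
Yes, the result is correct.

Step 1: Calculate the correct sum after transformation
Step 2: Apply multiplier 0.9 to records where category = 'electronics'
Step 3: Correct result = 1209.0
Step 4: Claimed result = 1209.0
Step 5: 1209.0 = 1209.0 ✓
Conclusion: The claimed result is correct.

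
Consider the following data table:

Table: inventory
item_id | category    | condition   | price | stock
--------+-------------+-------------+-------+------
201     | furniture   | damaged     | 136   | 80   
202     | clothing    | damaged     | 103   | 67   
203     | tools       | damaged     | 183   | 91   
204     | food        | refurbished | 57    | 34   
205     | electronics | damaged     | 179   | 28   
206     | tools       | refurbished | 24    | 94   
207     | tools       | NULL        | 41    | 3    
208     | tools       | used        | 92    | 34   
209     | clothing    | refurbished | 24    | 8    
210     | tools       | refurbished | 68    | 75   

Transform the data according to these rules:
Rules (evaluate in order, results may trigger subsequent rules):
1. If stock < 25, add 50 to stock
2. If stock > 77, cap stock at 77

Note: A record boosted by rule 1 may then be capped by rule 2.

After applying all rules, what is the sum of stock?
580

Step 1: Apply rule 1 to records with stock < 25
  - 2 records get bonus of 50
  - Of these, 0 records then exceed 77 and get capped
Step 2: Apply rule 2 to records with stock > 77
  - 3 records (original) are capped
Step 3: Calculate final sum = 580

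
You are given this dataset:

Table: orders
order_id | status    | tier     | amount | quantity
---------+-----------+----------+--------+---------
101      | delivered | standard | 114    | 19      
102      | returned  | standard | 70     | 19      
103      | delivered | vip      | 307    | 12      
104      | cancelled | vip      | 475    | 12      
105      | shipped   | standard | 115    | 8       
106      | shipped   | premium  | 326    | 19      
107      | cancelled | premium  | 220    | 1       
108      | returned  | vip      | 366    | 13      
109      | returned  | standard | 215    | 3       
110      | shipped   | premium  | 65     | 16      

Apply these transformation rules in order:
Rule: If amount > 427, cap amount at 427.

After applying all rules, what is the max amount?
427

Step 1: Original maximum amount = 475
Step 2: Apply cap at 427
Step 3: 1 records had amount > 427 and were capped
Step 4: Maximum after transformation = 427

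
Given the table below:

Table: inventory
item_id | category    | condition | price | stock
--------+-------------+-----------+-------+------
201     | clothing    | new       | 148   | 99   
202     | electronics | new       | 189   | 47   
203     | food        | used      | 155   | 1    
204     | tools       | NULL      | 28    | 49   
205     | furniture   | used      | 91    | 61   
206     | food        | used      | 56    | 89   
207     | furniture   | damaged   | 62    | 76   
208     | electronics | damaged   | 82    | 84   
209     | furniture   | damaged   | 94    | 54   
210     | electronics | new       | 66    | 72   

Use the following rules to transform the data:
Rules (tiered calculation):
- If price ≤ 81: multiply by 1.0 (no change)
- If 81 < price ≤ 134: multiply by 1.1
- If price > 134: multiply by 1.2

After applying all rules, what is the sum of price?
1096.1

Step 1: Tier 1 (price ≤ 81): 4 records, sum = 212 × 1.0 = 212.0
Step 2: Tier 2 (81 < price ≤ 134): 3 records, sum = 267 × 1.1 = 293.7
Step 3: Tier 3 (price > 134): 3 records, sum = 492 × 1.2 = 590.4
Step 4: Final sum = 212.0 + 293.7 + 590.4 = 1096.1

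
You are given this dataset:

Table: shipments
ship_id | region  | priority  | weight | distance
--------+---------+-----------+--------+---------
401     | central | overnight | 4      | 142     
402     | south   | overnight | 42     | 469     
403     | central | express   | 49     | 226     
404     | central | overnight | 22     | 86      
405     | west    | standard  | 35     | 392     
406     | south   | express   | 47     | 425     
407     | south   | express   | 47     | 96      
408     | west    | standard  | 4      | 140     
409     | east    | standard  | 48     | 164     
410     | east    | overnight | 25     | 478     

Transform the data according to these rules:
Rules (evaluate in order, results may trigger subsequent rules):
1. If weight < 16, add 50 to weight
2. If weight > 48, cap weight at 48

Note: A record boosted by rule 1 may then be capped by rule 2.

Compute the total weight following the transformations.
410

Step 1: Apply rule 1 to records with weight < 16
  - 2 records get bonus of 50
  - Of these, 2 records then exceed 48 and get capped
Step 2: Apply rule 2 to records with weight > 48
  - 1 records (original) are capped
Step 3: Calculate final sum = 410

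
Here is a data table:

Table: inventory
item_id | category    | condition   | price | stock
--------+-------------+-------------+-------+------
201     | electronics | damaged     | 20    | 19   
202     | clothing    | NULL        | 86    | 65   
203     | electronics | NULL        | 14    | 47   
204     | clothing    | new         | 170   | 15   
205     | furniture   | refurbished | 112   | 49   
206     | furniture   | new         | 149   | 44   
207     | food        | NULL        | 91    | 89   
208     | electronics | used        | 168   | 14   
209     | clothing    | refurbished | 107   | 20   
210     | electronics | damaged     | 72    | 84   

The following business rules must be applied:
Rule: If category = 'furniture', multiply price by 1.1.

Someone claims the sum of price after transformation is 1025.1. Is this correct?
No, the correct result is 1015.1.

Step 1: Calculate the correct sum after transformation
Step 2: Apply multiplier 1.1 to records where category = 'furniture'
Step 3: Correct result = 1015.1
Step 4: Claimed result = 1025.1
Step 5: 1015.1 ≠ 1025.1
Conclusion: The claimed result is incorrect. The correct answer is 1015.1.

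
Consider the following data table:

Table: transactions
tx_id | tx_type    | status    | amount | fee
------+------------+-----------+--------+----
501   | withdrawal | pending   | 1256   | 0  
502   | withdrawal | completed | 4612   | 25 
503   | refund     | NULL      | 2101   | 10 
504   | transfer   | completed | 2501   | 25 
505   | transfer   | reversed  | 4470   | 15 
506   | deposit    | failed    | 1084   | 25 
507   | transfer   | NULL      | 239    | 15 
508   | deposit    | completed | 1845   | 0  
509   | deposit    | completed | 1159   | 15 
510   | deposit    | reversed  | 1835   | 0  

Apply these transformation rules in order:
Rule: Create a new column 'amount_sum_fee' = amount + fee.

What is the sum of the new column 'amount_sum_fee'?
21232

Step 1: For each record, compute amount + fee
Example calculations:
  1256 + 0 = 1256
  4612 + 25 = 4637
  2101 + 10 = 2111
  ...
Step 2: Sum all derived values
Step 3: Total = 21232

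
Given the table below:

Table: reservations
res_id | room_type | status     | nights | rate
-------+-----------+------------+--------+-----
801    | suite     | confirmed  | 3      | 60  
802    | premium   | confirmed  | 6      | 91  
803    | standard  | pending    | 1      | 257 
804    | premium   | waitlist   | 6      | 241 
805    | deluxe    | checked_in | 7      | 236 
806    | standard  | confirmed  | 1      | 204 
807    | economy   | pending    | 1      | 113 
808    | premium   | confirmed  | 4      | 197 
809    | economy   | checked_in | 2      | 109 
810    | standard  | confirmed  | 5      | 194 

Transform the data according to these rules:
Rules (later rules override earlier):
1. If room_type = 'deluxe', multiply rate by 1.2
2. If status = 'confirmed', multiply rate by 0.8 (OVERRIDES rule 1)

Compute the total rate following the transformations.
1600.0

Step 1: Rule 2 takes priority for records with status = 'confirmed'
  - 5 records: 746 × 0.8 = 596.8
Step 2: Rule 1 applies to remaining records with room_type = 'deluxe'
  - 1 records: 236 × 1.2 = 283.2
Step 3: Other records unchanged: 720
Step 4: Final sum = 596.8 + 283.2 + 720 = 1600.0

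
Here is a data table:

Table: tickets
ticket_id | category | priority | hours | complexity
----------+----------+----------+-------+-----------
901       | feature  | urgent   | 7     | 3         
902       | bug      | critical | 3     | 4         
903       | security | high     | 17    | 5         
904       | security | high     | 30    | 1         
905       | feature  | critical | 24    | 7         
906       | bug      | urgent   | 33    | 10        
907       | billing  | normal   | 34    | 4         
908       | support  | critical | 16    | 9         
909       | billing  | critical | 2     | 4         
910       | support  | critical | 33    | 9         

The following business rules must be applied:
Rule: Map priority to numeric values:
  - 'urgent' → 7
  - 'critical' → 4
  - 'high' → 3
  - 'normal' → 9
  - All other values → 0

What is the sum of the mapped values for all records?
49

Step 1: Apply mapping to each record
Step 2: Count by status:
  'urgent': 2 records × 7 = 14
  'critical': 5 records × 4 = 20
  'high': 2 records × 3 = 6
  'normal': 1 records × 9 = 9
Step 3: Sum all mapped values = 49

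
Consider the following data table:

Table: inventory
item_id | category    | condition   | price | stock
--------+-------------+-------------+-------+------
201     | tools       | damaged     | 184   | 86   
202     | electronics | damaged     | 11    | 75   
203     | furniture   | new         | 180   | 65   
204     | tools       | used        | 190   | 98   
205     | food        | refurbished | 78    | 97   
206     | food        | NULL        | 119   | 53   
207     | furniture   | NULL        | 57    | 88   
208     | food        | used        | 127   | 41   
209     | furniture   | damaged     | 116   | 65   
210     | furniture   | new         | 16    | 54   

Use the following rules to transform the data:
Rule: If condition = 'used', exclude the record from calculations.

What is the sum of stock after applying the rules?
583

Step 1: Identify records where condition = 'used'
Step 2: The excluded records sum to 139
Step 3: Original total stock = 722
Step 4: Remaining total = 722 - 139 = 583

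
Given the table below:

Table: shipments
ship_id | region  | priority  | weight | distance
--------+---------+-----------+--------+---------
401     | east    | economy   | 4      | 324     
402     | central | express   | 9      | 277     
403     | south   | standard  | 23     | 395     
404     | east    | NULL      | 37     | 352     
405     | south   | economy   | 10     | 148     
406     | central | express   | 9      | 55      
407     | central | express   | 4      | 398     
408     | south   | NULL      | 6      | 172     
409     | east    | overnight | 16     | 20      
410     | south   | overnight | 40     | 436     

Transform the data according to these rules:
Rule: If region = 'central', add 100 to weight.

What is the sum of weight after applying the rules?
458

Step 1: Count records where region = 'central': 3
Step 2: Total bonus added: 3 × 100 = 300
Step 3: Original sum of weight: 158
Step 4: Final sum = 158 + 300 = 458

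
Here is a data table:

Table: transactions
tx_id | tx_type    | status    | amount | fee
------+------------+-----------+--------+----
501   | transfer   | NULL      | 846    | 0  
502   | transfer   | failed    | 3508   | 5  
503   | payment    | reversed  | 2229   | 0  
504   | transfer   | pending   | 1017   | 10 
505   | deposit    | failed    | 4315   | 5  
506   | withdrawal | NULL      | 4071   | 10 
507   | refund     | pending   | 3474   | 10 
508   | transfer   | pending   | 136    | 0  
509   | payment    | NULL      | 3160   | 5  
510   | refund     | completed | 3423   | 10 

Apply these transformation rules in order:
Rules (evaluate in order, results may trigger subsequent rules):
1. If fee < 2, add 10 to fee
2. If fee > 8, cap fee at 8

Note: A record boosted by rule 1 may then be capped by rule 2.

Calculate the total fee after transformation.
71

Step 1: Apply rule 1 to records with fee < 2
  - 3 records get bonus of 10
  - Of these, 3 records then exceed 8 and get capped
Step 2: Apply rule 2 to records with fee > 8
  - 4 records (original) are capped
Step 3: Calculate final sum = 71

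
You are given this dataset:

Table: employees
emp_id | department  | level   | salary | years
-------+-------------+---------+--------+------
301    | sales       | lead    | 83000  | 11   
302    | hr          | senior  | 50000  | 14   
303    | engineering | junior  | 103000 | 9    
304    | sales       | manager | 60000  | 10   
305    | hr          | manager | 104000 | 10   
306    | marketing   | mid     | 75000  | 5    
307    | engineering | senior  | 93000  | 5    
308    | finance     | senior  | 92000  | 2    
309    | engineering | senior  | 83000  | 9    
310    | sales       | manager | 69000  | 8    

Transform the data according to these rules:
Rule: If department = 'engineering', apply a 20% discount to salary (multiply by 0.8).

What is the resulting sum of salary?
756200.0

Step 1: Records with department = 'engineering' have total salary = 279000
Step 2: Apply multiplier: 279000 × 0.8 = 223200.0
Step 3: Other records total: 533000
Step 4: Final sum = 223200.0 + 533000 = 756200.0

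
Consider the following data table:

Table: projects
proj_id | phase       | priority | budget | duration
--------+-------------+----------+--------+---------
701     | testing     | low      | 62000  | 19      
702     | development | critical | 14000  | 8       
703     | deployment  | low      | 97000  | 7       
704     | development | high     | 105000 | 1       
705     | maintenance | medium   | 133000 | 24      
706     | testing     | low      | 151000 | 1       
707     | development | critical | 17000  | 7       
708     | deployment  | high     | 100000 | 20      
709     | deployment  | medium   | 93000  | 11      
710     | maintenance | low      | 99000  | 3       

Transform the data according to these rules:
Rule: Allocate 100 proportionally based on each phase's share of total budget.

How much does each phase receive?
deployment: 33.3, development: 15.61, maintenance: 26.64, testing: 24.45

Step 1: Calculate total budget = 871000
Step 2: Calculate each phase's proportion:
  deployment: 290000/871000 = 33.30% → 33.3
  development: 136000/871000 = 15.61% → 15.61
  maintenance: 232000/871000 = 26.64% → 26.64
  testing: 213000/871000 = 24.45% → 24.45
Step 3: Verify: sum of allocations ≈ 100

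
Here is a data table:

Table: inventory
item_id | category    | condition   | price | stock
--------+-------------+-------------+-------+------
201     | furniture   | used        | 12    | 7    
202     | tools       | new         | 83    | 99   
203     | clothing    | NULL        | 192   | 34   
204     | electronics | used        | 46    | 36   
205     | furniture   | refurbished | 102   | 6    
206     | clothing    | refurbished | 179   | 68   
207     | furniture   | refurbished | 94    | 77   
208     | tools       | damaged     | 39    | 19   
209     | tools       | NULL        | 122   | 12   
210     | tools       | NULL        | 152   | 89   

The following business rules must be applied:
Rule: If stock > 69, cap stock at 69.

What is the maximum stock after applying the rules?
69

Step 1: Original maximum stock = 99
Step 2: Apply cap at 69
Step 3: 3 records had stock > 69 and were capped
Step 4: Maximum after transformation = 69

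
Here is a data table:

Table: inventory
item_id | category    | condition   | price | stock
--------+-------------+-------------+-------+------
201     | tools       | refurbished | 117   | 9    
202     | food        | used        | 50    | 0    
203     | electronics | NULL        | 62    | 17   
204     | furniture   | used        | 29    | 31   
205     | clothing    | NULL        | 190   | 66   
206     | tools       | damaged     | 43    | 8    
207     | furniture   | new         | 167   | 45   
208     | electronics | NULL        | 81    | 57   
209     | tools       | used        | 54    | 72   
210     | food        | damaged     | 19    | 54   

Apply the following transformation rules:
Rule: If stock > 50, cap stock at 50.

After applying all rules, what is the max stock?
50

Step 1: Original maximum stock = 72
Step 2: Apply cap at 50
Step 3: 4 records had stock > 50 and were capped
Step 4: Maximum after transformation = 50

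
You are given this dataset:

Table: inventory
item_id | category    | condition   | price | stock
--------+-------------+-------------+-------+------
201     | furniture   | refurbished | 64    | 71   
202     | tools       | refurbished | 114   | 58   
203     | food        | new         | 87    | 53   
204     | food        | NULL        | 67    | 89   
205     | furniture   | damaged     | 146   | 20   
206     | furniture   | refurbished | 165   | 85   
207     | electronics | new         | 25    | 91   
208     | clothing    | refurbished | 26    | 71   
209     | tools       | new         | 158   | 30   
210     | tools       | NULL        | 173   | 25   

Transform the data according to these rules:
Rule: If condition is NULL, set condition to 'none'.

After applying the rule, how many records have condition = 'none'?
2

Step 1: Count records where condition IS NULL
Step 2: Found 2 records with NULL condition
Step 3: These records will have condition set to 'none'
Step 4: Records already having condition = 'none': 0
Step 5: Answer: 2 + 0 = 2 records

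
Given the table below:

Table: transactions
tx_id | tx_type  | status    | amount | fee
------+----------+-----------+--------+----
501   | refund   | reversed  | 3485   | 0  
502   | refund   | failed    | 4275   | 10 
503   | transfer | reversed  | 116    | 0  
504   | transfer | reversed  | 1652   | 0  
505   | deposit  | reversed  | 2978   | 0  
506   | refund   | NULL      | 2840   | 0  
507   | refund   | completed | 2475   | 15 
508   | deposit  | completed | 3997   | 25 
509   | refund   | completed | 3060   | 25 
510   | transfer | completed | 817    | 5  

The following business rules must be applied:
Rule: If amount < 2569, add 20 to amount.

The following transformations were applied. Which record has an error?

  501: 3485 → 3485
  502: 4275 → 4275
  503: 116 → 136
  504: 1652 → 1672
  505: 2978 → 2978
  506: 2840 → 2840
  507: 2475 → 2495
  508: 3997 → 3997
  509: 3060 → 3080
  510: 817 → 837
Record 509 has an error. The correct transformed value should be 3060, not 3080.

Step 1: Check each record against the rule
Step 2: Record 509 has amount = 3060
Step 3: Since 3060 >= 2569, the bonus should not have been applied
Step 4: Correct value = 3060, but claimed value = 3080
Conclusion: Record 509 has the error.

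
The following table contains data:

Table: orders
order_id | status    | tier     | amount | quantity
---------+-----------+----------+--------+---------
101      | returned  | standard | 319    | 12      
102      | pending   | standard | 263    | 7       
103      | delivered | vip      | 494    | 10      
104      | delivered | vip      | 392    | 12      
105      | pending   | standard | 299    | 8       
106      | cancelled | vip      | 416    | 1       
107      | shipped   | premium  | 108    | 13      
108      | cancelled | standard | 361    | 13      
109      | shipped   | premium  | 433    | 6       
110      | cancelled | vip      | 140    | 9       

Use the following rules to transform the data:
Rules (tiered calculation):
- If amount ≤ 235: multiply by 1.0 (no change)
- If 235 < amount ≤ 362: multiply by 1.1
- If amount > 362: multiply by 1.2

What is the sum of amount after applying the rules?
3696.2

Step 1: Tier 1 (amount ≤ 235): 2 records, sum = 248 × 1.0 = 248.0
Step 2: Tier 2 (235 < amount ≤ 362): 4 records, sum = 1242 × 1.1 = 1366.2
Step 3: Tier 3 (amount > 362): 4 records, sum = 1735 × 1.2 = 2082.0
Step 4: Final sum = 248.0 + 1366.2 + 2082.0 = 3696.2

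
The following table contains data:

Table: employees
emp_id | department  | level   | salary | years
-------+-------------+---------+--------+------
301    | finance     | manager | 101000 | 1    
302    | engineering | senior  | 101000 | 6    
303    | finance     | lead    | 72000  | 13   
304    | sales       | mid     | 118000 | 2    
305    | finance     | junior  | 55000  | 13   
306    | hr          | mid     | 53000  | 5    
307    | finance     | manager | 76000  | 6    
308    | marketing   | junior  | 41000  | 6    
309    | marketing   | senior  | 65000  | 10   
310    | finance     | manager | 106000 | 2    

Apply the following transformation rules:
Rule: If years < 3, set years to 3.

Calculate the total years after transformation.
68

Step 1: 3 records have years < 3
Step 2: These records originally summed to 5
Step 3: After setting to minimum: 3 × 3 = 9
Step 4: Unaffected records sum: 59
Step 5: Final sum = 9 + 59 = 68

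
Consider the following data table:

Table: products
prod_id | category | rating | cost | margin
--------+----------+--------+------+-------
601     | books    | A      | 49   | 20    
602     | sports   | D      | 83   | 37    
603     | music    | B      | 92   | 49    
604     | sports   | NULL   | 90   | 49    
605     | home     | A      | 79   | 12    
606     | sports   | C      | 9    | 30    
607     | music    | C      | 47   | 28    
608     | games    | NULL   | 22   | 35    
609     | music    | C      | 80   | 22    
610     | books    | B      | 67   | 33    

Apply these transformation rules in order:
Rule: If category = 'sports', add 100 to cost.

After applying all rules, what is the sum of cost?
918

Step 1: Count records where category = 'sports': 3
Step 2: Total bonus added: 3 × 100 = 300
Step 3: Original sum of cost: 618
Step 4: Final sum = 618 + 300 = 918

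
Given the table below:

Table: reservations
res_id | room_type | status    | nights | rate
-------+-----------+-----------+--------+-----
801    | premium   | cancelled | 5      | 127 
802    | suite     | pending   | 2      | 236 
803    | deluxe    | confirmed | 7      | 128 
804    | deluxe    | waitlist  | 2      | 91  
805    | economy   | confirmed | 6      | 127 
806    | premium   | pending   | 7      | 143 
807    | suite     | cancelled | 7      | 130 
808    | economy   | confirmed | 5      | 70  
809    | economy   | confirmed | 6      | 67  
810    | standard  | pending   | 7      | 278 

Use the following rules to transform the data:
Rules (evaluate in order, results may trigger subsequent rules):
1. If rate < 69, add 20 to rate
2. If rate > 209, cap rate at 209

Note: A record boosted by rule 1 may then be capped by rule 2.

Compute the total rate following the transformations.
1321

Step 1: Apply rule 1 to records with rate < 69
  - 1 records get bonus of 20
  - Of these, 0 records then exceed 209 and get capped
Step 2: Apply rule 2 to records with rate > 209
  - 2 records (original) are capped
Step 3: Calculate final sum = 1321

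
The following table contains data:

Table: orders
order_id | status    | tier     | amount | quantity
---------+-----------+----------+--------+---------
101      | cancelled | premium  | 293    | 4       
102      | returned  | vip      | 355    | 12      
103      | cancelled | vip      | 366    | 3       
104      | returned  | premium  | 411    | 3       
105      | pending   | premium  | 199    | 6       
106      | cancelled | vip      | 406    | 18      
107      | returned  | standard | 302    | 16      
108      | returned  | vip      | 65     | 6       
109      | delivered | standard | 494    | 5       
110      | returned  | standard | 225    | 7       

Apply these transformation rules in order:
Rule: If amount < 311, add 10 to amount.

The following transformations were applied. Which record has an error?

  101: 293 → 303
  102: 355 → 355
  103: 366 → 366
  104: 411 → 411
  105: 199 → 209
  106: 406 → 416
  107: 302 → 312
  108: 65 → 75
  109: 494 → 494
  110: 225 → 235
Record 106 has an error. The correct transformed value should be 406, not 416.

Step 1: Check each record against the rule
Step 2: Record 106 has amount = 406
Step 3: Since 406 >= 311, the bonus should not have been applied
Step 4: Correct value = 406, but claimed value = 416
Conclusion: Record 106 has the error.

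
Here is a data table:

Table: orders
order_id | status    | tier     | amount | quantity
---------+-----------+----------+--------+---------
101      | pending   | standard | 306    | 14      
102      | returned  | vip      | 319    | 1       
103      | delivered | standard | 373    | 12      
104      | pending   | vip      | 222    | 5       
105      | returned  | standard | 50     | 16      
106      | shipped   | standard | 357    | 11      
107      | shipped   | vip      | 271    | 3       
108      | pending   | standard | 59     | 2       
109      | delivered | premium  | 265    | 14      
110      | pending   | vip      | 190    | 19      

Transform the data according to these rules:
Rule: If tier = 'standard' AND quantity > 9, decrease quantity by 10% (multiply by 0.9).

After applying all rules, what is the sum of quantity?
91.7

Step 1: Find records where tier = 'standard' AND quantity > 9
Step 2: 4 records match, summing to 53
Step 3: After multiplier: 53 × 0.9 = 47.7
Step 4: Unaffected records sum: 44
Step 5: Final sum = 47.7 + 44 = 91.7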